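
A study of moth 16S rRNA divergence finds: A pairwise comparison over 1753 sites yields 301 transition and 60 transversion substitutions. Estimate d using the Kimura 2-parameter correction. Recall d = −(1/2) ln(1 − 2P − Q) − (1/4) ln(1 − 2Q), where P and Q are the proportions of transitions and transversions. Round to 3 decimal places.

P = 301/1753 ≈ 0.171706 and Q = 60/1753 ≈ 0.034227.
Under the Kimura two-parameter model, d = −½ ln(1 − 2P − Q) − ¼ ln(1 − 2Q).
1 − 2P − Q = 0.622361, giving −½ ln(0.622361) = 0.237117.
1 − 2Q = 0.931546, giving −¼ ln(0.931546) = 0.017727.
d = 0.237117 + 0.017727 = 0.254844.

0.255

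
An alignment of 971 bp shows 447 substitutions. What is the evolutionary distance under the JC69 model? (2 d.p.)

p = 447/971 ≈ 0.46035.
d = −(3/4) ln(1 − 4p/3) = −0.75 ln(1 − 0.6138) = −0.75 ln(0.3862)
  = −0.75 × (-0.951400) = 0.713550 substitutions/site.

0.71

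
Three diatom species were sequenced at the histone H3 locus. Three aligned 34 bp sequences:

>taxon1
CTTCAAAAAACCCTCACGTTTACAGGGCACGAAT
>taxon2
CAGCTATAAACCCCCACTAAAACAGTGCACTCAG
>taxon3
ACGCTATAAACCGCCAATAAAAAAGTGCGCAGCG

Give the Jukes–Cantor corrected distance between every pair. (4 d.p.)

taxon1–taxon2: 13/34 sites differ → p ≈ 0.382353, d = −0.75 ln(1 − 0.509804) = 0.534712 ≈ 0.5347.
taxon1–taxon3: 19/34 sites differ → p ≈ 0.558824, d = −0.75 ln(1 − 0.745099) = 1.025160 ≈ 1.0252.
taxon2–taxon3: 9/34 sites differ → p ≈ 0.264706, d = −0.75 ln(1 − 0.352941) = 0.326488 ≈ 0.3265.

d(taxon1,taxon2) = 0.5347, d(taxon1,taxon3) = 1.0252, d(taxon2,taxon3) = 0.3265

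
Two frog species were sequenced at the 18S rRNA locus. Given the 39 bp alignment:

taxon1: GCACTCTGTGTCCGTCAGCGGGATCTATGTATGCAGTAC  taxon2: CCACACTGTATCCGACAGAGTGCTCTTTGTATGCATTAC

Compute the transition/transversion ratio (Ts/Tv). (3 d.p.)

0.125

Transitions are A↔G and C↔T; transversions are all other mismatches.
Transitions: 1. Transversions: 8.
R = 1/8 = 0.125.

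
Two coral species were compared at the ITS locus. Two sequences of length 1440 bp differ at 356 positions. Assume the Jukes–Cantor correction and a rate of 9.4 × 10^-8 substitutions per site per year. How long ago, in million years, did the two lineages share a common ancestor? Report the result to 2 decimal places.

p = 356/1440 ≈ 0.247222.
d = −(3/4) ln(1 − 4p/3) = −0.75 ln(1 − 0.329629) = −0.75 ln(0.670371)
  = −0.75 × (-0.399924) = 0.299943 substitutions/site.
Under a molecular clock d = 2μt, so t = d/(2μ) = 0.299943 / (2 × 9.4 × 10^-8) = 1.60 million years.

1.60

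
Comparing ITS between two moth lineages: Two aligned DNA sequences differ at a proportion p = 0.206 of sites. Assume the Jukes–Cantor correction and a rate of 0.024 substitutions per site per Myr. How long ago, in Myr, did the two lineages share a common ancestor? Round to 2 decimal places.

d = −(3/4) ln(1 − 4p/3) = −0.75 ln(1 − 0.274667) = −0.75 ln(0.725333)
  = −0.75 × (-0.321124) = 0.240843 substitutions/site.
Under a molecular clock d = 2μt, so t = d/(2μ) = 0.240843 / (2 × 0.024) = 5.02 Myr.

5.02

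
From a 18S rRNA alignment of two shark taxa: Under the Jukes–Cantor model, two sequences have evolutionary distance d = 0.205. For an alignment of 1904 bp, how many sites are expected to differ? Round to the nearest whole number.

342

Invert JC69: p = (3/4)(1 − e^(−4d/3)) = 0.75 × (1 − e^(-0.273333)) = 0.75 × (1 − 0.760839) = 0.179371.
Expected differing sites = pL ≈ 0.179371 × 1904 = 341.522384 ≈ 342.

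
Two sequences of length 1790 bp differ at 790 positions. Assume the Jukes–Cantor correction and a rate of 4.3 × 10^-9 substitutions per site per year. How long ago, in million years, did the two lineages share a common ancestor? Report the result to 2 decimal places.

77.43

p = 790/1790 ≈ 0.441341.
d = −(3/4) ln(1 − 4p/3) = −0.75 ln(1 − 0.588455) = −0.75 ln(0.411545)
  = −0.75 × (-0.887837) = 0.665878 substitutions/site.
Under a molecular clock d = 2μt, so t = d/(2μ) = 0.665878 / (2 × 4.3 × 10^-9) = 77.43 million years.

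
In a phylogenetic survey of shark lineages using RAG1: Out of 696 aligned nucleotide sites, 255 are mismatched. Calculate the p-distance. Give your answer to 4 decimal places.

p = 255/696 = 0.366379… ≈ 0.3664 (to 4 d.p.).

0.3664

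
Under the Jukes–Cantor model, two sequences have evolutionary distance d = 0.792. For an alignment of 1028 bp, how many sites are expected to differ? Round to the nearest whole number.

503

Invert JC69: p = (3/4)(1 − e^(−4d/3)) = 0.75 × (1 − e^(-1.056)) = 0.75 × (1 − 0.347844) = 0.489117.
Expected differing sites = pL ≈ 0.489117 × 1028 = 502.812276 ≈ 503.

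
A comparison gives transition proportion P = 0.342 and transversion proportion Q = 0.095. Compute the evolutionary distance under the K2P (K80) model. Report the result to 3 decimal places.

Under the Kimura two-parameter model, d = −½ ln(1 − 2P − Q) − ¼ ln(1 − 2Q).
1 − 2P − Q = 0.221, giving −½ ln(0.221) = 0.754796.
1 − 2Q = 0.81, giving −¼ ln(0.81) = 0.052680.
d = 0.754796 + 0.052680 = 0.807476.

0.807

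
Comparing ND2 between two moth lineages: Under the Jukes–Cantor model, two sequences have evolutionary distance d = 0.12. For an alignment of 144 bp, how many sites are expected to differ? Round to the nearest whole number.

Invert JC69: p = (3/4)(1 − e^(−4d/3)) = 0.75 × (1 − e^(-0.16)) = 0.75 × (1 − 0.852144) = 0.110892.
Expected differing sites = pL ≈ 0.110892 × 144 = 15.968448 ≈ 16.

16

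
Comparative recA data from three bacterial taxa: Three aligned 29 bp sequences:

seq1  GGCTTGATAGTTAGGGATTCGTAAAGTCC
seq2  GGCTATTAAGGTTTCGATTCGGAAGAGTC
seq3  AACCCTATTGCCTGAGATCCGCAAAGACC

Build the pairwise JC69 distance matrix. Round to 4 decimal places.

d(seq1,seq2) = 0.6829, d(seq1,seq3) = 0.6829, d(seq2,seq3) = 1.1411

seq1–seq2: 13/29 sites differ → p ≈ 0.448276, d = −0.75 ln(1 − 0.597701) = 0.682920 ≈ 0.6829.
seq1–seq3: 13/29 sites differ → p ≈ 0.448276, d = −0.75 ln(1 − 0.597701) = 0.682920 ≈ 0.6829.
seq2–seq3: 17/29 sites differ → p ≈ 0.586207, d = −0.75 ln(1 − 0.781609) = 1.141101 ≈ 1.1411.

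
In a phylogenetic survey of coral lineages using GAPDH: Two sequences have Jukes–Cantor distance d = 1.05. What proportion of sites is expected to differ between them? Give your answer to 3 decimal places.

0.565

p = (3/4)(1 − e^(−4d/3)) = 0.75 × (1 − e^(-1.4)) = 0.75 × (1 − 0.246597) = 0.565052.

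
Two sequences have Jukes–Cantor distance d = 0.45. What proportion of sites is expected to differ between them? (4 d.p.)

0.3384

p = (3/4)(1 − e^(−4d/3)) = 0.75 × (1 − e^(-0.6)) = 0.75 × (1 − 0.548812) = 0.338391.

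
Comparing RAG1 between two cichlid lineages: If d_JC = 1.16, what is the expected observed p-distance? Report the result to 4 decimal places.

p = (3/4)(1 − e^(−4d/3)) = 0.75 × (1 − e^(-1.546667)) = 0.75 × (1 − 0.212957) = 0.590282.

0.5903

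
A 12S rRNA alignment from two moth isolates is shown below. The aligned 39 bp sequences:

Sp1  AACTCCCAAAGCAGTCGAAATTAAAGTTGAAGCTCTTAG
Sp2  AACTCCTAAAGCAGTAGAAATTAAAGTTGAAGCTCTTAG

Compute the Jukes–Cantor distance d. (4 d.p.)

The sequences differ at 2 of 39 sites (7, 16), so p = 2/39 ≈ 0.051282.
d = −(3/4) ln(1 − 4p/3) = −0.75 ln(1 − 0.068376) = −0.75 ln(0.931624)
  = −0.75 × (-0.070826) = 0.053120 substitutions/site.

0.0531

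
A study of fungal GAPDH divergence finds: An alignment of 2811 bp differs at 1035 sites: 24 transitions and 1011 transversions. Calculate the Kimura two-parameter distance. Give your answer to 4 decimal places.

0.5540

P = 24/2811 ≈ 0.008538 and Q = 1011/2811 ≈ 0.359658.
Under the Kimura two-parameter model, d = −½ ln(1 − 2P − Q) − ¼ ln(1 − 2Q).
1 − 2P − Q = 0.623266, giving −½ ln(0.623266) = 0.236391.
1 − 2Q = 0.280684, giving −¼ ln(0.280684) = 0.317631.
d = 0.236391 + 0.317631 = 0.554022.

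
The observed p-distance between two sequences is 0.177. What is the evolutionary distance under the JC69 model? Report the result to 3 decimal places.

0.202

d = −(3/4) ln(1 − 4p/3) = −0.75 ln(1 − 0.236) = −0.75 ln(0.764)
  = −0.75 × (-0.269187) = 0.201890 substitutions/site.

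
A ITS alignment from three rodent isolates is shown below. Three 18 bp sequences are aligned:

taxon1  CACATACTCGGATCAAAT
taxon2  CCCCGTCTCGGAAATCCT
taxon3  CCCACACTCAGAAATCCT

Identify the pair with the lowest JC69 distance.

taxon2 and taxon3

taxon1–taxon2: 9/18 differ, p = 0.500, d = 0.824.
taxon1–taxon3: 8/18 differ, p = 0.444, d = 0.673.
taxon2–taxon3: 4/18 differ, p = 0.222, d = 0.264.
The smallest distance is between taxon2 and taxon3.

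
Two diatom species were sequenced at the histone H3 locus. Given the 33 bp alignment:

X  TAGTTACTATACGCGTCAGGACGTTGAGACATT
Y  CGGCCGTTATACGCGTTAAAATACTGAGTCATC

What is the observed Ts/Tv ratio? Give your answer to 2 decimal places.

Transitions are A↔G and C↔T; transversions are all other mismatches.
Transitions: 13. Transversions: 1.
R = 13/1 = 13.00.

13.00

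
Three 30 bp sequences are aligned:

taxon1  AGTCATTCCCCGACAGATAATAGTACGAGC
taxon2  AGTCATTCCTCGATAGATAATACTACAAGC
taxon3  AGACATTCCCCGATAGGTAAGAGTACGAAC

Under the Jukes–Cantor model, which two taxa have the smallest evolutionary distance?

taxon1–taxon2: 4/30 differ, p = 0.133, d = 0.147.
taxon1–taxon3: 5/30 differ, p = 0.167, d = 0.188.
taxon2–taxon3: 7/30 differ, p = 0.233, d = 0.280.
The smallest distance is between taxon1 and taxon2.

taxon1 and taxon2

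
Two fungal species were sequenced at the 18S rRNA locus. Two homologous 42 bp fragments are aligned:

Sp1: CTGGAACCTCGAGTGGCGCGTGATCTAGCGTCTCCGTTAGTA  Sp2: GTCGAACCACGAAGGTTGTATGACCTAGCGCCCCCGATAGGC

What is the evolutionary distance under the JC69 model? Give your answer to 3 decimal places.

The sequences differ at 15 of 42 sites, so p = 15/42 ≈ 0.357143.
d = −(3/4) ln(1 − 4p/3) = −0.75 ln(1 − 0.476191) = −0.75 ln(0.523809)
  = −0.75 × (-0.646628) = 0.484971 substitutions/site.

0.485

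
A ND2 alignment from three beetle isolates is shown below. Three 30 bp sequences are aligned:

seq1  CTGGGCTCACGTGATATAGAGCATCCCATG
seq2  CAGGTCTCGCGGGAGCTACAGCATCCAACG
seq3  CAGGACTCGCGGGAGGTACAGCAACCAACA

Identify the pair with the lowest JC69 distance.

seq2 and seq3

seq1–seq2: 9/30 differ, p = 0.300, d = 0.383.
seq1–seq3: 11/30 differ, p = 0.367, d = 0.503.
seq2–seq3: 4/30 differ, p = 0.133, d = 0.147.
The smallest distance is between seq2 and seq3.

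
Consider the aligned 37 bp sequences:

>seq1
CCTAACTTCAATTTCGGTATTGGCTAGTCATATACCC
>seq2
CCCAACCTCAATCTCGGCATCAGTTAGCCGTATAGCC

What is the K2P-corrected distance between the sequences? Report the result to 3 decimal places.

0.374

Of 37 sites, 9 differences are transitions and 1 are transversions, so P = 9/37 ≈ 0.243243 and Q = 1/37 ≈ 0.027027.
Under the Kimura two-parameter model, d = −½ ln(1 − 2P − Q) − ¼ ln(1 − 2Q).
1 − 2P − Q = 0.486487, giving −½ ln(0.486487) = 0.360273.
1 − 2Q = 0.945946, giving −¼ ln(0.945946) = 0.013892.
d = 0.360273 + 0.013892 = 0.374165.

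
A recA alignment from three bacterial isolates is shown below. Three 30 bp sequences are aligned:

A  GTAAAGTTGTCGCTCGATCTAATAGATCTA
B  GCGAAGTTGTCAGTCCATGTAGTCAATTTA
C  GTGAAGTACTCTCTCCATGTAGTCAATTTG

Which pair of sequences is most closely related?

A–B: 10/30 differ, p = 0.333, d = 0.441.
A–C: 11/30 differ, p = 0.367, d = 0.503.
B–C: 6/30 differ, p = 0.200, d = 0.233.
The smallest distance is between B and C.

B and C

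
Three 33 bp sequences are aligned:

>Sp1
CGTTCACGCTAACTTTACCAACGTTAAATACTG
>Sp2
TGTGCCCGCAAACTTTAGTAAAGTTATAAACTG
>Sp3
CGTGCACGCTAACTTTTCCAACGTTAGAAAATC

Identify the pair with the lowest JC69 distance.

Sp1 and Sp3

Sp1–Sp2: 9/33 differ, p = 0.273, d = 0.339.
Sp1–Sp3: 6/33 differ, p = 0.182, d = 0.208.
Sp2–Sp3: 10/33 differ, p = 0.303, d = 0.388.
The smallest distance is between Sp1 and Sp3.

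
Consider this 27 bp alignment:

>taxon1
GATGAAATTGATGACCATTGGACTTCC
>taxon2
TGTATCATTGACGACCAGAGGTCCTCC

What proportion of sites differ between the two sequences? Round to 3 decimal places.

The sequences differ at 10 of 27 positions (sites 1, 2, 4, 5, 6, 12, 18, 19, 22, 24).
p = 10/27 = 0.370370… ≈ 0.370 (to 3 d.p.).

0.370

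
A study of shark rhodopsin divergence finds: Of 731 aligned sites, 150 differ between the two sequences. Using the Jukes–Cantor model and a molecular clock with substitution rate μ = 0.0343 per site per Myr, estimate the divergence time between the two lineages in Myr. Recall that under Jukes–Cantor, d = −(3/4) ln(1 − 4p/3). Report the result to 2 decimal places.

p = 150/731 ≈ 0.205198.
d = −(3/4) ln(1 − 4p/3) = −0.75 ln(1 − 0.273597) = −0.75 ln(0.726403)
  = −0.75 × (-0.319650) = 0.239738 substitutions/site.
Under a molecular clock d = 2μt, so t = d/(2μ) = 0.239738 / (2 × 0.0343) = 3.49 Myr.

3.49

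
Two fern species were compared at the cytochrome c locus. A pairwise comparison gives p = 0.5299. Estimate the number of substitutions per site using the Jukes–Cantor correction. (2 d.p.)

d = −(3/4) ln(1 − 4p/3) = −0.75 ln(1 − 0.706533) = −0.75 ln(0.293467)
  = −0.75 × (-1.225990) = 0.919493 substitutions/site.

0.92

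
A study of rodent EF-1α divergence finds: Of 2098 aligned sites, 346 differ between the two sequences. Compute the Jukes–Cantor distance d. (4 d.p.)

p = 346/2098 ≈ 0.164919.
d = −(3/4) ln(1 − 4p/3) = −0.75 ln(1 − 0.219892) = −0.75 ln(0.780108)
  = −0.75 × (-0.248323) = 0.186242 substitutions/site.

0.1862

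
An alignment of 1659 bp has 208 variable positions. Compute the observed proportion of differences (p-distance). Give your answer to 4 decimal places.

0.1254

p = 208/1659 = 0.125376… ≈ 0.1254 (to 4 d.p.).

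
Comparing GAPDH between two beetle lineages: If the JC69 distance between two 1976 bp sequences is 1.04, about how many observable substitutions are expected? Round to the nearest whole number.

Invert JC69: p = (3/4)(1 − e^(−4d/3)) = 0.75 × (1 − e^(-1.386667)) = 0.75 × (1 − 0.249907) = 0.562570.
Expected differing sites = pL ≈ 0.562570 × 1976 = 1111.63832 ≈ 1112.

1112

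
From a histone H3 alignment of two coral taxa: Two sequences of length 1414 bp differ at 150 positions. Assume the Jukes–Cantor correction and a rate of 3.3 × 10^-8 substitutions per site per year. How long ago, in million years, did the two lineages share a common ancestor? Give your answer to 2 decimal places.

p = 150/1414 ≈ 0.106082.
d = −(3/4) ln(1 − 4p/3) = −0.75 ln(1 − 0.141443) = −0.75 ln(0.858557)
  = −0.75 × (-0.152502) = 0.114377 substitutions/site.
Under a molecular clock d = 2μt, so t = d/(2μ) = 0.114377 / (2 × 3.3 × 10^-8) = 1.73 million years.

1.73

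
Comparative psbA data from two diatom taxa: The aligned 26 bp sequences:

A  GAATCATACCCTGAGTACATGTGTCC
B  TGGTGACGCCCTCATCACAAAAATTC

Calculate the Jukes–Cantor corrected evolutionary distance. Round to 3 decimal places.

0.949

The sequences differ at 14 of 26 sites, so p = 14/26 ≈ 0.538462.
d = −(3/4) ln(1 − 4p/3) = −0.75 ln(1 − 0.717949) = −0.75 ln(0.282051)
  = −0.75 × (-1.265667) = 0.949250 substitutions/site.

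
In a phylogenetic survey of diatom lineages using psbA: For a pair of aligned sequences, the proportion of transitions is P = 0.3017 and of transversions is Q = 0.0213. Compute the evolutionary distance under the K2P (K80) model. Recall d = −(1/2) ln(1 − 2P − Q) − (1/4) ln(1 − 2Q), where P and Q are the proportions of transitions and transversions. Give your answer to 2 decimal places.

Under the Kimura two-parameter model, d = −½ ln(1 − 2P − Q) − ¼ ln(1 − 2Q).
1 − 2P − Q = 0.3753, giving −½ ln(0.3753) = 0.490015.
1 − 2Q = 0.9574, giving −¼ ln(0.9574) = 0.010884.
d = 0.490015 + 0.010884 = 0.500899.

0.50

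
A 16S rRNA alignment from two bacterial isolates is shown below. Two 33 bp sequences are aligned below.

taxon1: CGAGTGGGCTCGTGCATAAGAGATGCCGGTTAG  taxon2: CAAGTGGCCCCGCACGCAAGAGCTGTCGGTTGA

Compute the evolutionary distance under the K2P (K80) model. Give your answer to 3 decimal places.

0.498

Of 33 sites, 9 differences are transitions and 2 are transversions, so P = 9/33 ≈ 0.272727 and Q = 2/33 ≈ 0.060606.
Under the Kimura two-parameter model, d = −½ ln(1 − 2P − Q) − ¼ ln(1 − 2Q).
1 − 2P − Q = 0.39394, giving −½ ln(0.39394) = 0.465778.
1 − 2Q = 0.878788, giving −¼ ln(0.878788) = 0.032303.
d = 0.465778 + 0.032303 = 0.498081.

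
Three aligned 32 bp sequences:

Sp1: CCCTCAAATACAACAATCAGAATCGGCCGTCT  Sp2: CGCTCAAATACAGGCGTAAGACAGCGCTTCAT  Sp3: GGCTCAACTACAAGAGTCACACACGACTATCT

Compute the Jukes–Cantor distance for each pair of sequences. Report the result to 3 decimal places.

d(Sp1,Sp2) = 0.657, d(Sp1,Sp3) = 0.460, d(Sp2,Sp3) = 0.520

Sp1–Sp2: 14/32 sites differ → p = 0.4375, d = −0.75 ln(1 − 0.583333) = 0.656601 ≈ 0.657.
Sp1–Sp3: 11/32 sites differ → p = 0.34375, d = −0.75 ln(1 − 0.458333) = 0.459828 ≈ 0.460.
Sp2–Sp3: 12/32 sites differ → p = 0.375, d = −0.75 ln(1 − 0.5) = 0.519860 ≈ 0.520.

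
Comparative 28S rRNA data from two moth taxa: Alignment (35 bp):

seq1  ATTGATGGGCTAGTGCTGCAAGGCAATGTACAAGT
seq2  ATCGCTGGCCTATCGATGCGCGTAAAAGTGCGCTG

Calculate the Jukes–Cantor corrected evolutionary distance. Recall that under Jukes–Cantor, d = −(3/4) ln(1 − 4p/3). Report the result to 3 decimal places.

The sequences differ at 16 of 35 sites, so p = 16/35 ≈ 0.457143.
d = −(3/4) ln(1 − 4p/3) = −0.75 ln(1 − 0.609524) = −0.75 ln(0.390476)
  = −0.75 × (-0.940389) = 0.705292 substitutions/site.

0.705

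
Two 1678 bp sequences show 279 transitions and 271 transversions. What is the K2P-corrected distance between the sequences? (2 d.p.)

0.44

P = 279/1678 ≈ 0.166269 and Q = 271/1678 ≈ 0.161502.
Under the Kimura two-parameter model, d = −½ ln(1 − 2P − Q) − ¼ ln(1 − 2Q).
1 − 2P − Q = 0.50596, giving −½ ln(0.50596) = 0.340649.
1 − 2Q = 0.676996, giving −¼ ln(0.676996) = 0.097522.
d = 0.340649 + 0.097522 = 0.438171.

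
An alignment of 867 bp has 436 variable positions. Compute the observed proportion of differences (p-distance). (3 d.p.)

p = 436/867 = 0.502883… ≈ 0.503 (to 3 d.p.).

0.503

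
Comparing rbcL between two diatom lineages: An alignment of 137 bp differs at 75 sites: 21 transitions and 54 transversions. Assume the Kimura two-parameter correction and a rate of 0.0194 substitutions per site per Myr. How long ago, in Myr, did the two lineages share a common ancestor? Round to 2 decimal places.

25.55

P = 21/137 ≈ 0.153285 and Q = 54/137 ≈ 0.394161.
Under the Kimura two-parameter model, d = −½ ln(1 − 2P − Q) − ¼ ln(1 − 2Q).
1 − 2P − Q = 0.299269, giving −½ ln(0.299269) = 0.603206.
1 − 2Q = 0.211678, giving −¼ ln(0.211678) = 0.388172.
d = 0.603206 + 0.388172 = 0.991378.
Under a molecular clock d = 2μt, so t = d/(2μ) = 0.991378 / (2 × 0.0194) = 25.55 Myr.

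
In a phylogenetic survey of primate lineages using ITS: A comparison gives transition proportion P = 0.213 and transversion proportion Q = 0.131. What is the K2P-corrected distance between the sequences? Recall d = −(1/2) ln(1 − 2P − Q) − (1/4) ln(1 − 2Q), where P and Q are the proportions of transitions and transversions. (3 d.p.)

0.483

Under the Kimura two-parameter model, d = −½ ln(1 − 2P − Q) − ¼ ln(1 − 2Q).
1 − 2P − Q = 0.443, giving −½ ln(0.443) = 0.407093.
1 − 2Q = 0.738, giving −¼ ln(0.738) = 0.075953.
d = 0.407093 + 0.075953 = 0.483046.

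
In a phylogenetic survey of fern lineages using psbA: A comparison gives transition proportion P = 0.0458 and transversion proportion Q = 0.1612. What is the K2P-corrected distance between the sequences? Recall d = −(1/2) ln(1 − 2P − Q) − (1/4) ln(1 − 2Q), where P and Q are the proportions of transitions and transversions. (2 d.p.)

Under the Kimura two-parameter model, d = −½ ln(1 − 2P − Q) − ¼ ln(1 − 2Q).
1 − 2P − Q = 0.7472, giving −½ ln(0.7472) = 0.145711.
1 − 2Q = 0.6776, giving −¼ ln(0.6776) = 0.097300.
d = 0.145711 + 0.097300 = 0.243011.

0.24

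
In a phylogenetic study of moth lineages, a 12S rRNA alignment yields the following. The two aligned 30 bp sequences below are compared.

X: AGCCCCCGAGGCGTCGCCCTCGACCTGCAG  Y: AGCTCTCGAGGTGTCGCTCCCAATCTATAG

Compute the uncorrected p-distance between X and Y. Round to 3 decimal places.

The sequences differ at 9 of 30 positions (sites 4, 6, 12, 18, 20, 22, 24, 27, 28).
p = 9/30 = 0.300.

0.300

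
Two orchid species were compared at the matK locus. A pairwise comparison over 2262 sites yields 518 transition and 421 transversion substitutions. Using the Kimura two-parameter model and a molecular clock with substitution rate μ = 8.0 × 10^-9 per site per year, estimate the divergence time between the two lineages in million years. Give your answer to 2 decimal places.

39.56

P = 518/2262 ≈ 0.229001 and Q = 421/2262 ≈ 0.186118.
Under the Kimura two-parameter model, d = −½ ln(1 − 2P − Q) − ¼ ln(1 − 2Q).
1 − 2P − Q = 0.35588, giving −½ ln(0.35588) = 0.516581.
1 − 2Q = 0.627764, giving −¼ ln(0.627764) = 0.116398.
d = 0.516581 + 0.116398 = 0.632979.
Under a molecular clock d = 2μt, so t = d/(2μ) = 0.632979 / (2 × 8.0 × 10^-9) = 39.56 million years.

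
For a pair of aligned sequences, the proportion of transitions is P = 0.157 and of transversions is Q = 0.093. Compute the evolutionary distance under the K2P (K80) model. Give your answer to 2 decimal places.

0.31

Under the Kimura two-parameter model, d = −½ ln(1 − 2P − Q) − ¼ ln(1 − 2Q).
1 − 2P − Q = 0.593, giving −½ ln(0.593) = 0.261280.
1 − 2Q = 0.814, giving −¼ ln(0.814) = 0.051449.
d = 0.261280 + 0.051449 = 0.312729.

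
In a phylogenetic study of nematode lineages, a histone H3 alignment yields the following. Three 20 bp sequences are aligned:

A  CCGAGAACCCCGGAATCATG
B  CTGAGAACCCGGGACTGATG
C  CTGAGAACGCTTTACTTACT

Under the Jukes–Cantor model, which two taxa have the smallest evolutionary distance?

A–B: 4/20 differ, p = 0.200, d = 0.233.
A–C: 9/20 differ, p = 0.450, d = 0.687.
B–C: 7/20 differ, p = 0.350, d = 0.471.
The smallest distance is between A and B.

A and B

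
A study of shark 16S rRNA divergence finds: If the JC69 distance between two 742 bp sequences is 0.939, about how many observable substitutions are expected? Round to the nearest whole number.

Invert JC69: p = (3/4)(1 − e^(−4d/3)) = 0.75 × (1 − e^(-1.252)) = 0.75 × (1 − 0.285932) = 0.535551.
Expected differing sites = pL ≈ 0.535551 × 742 = 397.378842 ≈ 397.

397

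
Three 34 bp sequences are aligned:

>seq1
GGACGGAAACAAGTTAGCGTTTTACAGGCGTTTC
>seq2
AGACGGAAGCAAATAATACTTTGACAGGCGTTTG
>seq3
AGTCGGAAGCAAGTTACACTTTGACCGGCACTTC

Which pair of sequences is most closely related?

seq1–seq2: 9/34 differ, p = 0.265, d = 0.326.
seq1–seq3: 10/34 differ, p = 0.294, d = 0.373.
seq2–seq3: 8/34 differ, p = 0.235, d = 0.282.
The smallest distance is between seq2 and seq3.

seq2 and seq3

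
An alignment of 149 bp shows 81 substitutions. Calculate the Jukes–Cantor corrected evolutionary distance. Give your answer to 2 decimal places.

p = 81/149 ≈ 0.543624.
d = −(3/4) ln(1 − 4p/3) = −0.75 ln(1 − 0.724832) = −0.75 ln(0.275168)
  = −0.75 × (-1.290373) = 0.967780 substitutions/site.

0.97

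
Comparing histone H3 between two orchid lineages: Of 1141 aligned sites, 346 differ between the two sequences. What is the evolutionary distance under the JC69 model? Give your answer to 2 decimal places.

0.39

p = 346/1141 ≈ 0.303243.
d = −(3/4) ln(1 − 4p/3) = −0.75 ln(1 − 0.404324) = −0.75 ln(0.595676)
  = −0.75 × (-0.518058) = 0.388544 substitutions/site.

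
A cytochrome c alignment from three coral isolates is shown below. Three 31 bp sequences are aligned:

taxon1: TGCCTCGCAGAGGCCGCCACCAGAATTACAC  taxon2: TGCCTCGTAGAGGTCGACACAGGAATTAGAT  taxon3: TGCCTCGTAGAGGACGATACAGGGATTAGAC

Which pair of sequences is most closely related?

taxon2 and taxon3

taxon1–taxon2: 7/31 differ, p = 0.226, d = 0.269.
taxon1–taxon3: 8/31 differ, p = 0.258, d = 0.316.
taxon2–taxon3: 4/31 differ, p = 0.129, d = 0.142.
The smallest distance is between taxon2 and taxon3.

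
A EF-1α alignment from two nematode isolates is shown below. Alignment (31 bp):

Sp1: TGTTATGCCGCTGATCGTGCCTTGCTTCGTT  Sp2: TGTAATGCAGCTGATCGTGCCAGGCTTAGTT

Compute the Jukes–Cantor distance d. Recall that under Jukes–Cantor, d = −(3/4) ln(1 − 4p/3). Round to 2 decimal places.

The sequences differ at 5 of 31 sites (4, 9, 22, 23, 28), so p = 5/31 ≈ 0.16129.
d = −(3/4) ln(1 − 4p/3) = −0.75 ln(1 − 0.215053) = −0.75 ln(0.784947)
  = −0.75 × (-0.242139) = 0.181604 substitutions/site.

0.18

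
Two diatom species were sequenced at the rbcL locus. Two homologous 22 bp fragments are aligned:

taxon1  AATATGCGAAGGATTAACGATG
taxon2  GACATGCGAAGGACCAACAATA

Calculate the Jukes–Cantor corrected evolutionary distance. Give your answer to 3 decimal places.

The sequences differ at 6 of 22 sites (1, 3, 14, 15, 19, 22), so p = 6/22 ≈ 0.272727.
d = −(3/4) ln(1 − 4p/3) = −0.75 ln(1 − 0.363636) = −0.75 ln(0.636364)
  = −0.75 × (-0.451985) = 0.338989 substitutions/site.

0.339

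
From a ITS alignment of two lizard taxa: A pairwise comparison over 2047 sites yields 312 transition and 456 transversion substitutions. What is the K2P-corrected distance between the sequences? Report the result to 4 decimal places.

P = 312/2047 ≈ 0.152418 and Q = 456/2047 ≈ 0.222765.
Under the Kimura two-parameter model, d = −½ ln(1 − 2P − Q) − ¼ ln(1 − 2Q).
1 − 2P − Q = 0.472399, giving −½ ln(0.472399) = 0.374966.
1 − 2Q = 0.55447, giving −¼ ln(0.55447) = 0.147436.
d = 0.374966 + 0.147436 = 0.522402.

0.5224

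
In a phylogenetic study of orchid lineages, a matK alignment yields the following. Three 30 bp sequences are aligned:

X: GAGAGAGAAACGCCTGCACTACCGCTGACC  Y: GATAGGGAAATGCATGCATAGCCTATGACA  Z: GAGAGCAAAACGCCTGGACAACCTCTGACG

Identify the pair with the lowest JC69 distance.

X and Z

X–Y: 10/30 differ, p = 0.333, d = 0.441.
X–Z: 6/30 differ, p = 0.200, d = 0.233.
Y–Z: 10/30 differ, p = 0.333, d = 0.441.
The smallest distance is between X and Z.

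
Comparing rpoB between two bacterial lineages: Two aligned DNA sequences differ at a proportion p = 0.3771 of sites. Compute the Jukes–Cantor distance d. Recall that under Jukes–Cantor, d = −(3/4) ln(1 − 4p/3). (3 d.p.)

d = −(3/4) ln(1 − 4p/3) = −0.75 ln(1 − 0.5028) = −0.75 ln(0.4972)
  = −0.75 × (-0.698763) = 0.524072 substitutions/site.

0.524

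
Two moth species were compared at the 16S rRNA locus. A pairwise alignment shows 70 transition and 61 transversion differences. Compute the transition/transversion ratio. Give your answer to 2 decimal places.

R = 70/61 = 1.147540… ≈ 1.15 (to 2 d.p.).

1.15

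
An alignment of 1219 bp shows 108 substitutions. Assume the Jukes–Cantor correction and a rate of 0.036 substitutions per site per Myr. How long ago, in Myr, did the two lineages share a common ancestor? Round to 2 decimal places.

p = 108/1219 ≈ 0.088597.
d = −(3/4) ln(1 − 4p/3) = −0.75 ln(1 − 0.118129) = −0.75 ln(0.881871)
  = −0.75 × (-0.125709) = 0.094282 substitutions/site.
Under a molecular clock d = 2μt, so t = d/(2μ) = 0.094282 / (2 × 0.036) = 1.31 Myr.

1.31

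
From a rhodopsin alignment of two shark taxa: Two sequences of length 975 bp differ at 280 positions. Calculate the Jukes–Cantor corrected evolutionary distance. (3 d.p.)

p = 280/975 ≈ 0.287179.
d = −(3/4) ln(1 − 4p/3) = −0.75 ln(1 − 0.382905) = −0.75 ln(0.617095)
  = −0.75 × (-0.482732) = 0.362049 substitutions/site.

0.362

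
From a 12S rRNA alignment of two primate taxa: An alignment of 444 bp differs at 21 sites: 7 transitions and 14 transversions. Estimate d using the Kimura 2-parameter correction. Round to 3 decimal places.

P = 7/444 ≈ 0.015766 and Q = 14/444 ≈ 0.031532.
Under the Kimura two-parameter model, d = −½ ln(1 − 2P − Q) − ¼ ln(1 − 2Q).
1 − 2P − Q = 0.936936, giving −½ ln(0.936936) = 0.032570.
1 − 2Q = 0.936936, giving −¼ ln(0.936936) = 0.016285.
d = 0.032570 + 0.016285 = 0.048855.

0.049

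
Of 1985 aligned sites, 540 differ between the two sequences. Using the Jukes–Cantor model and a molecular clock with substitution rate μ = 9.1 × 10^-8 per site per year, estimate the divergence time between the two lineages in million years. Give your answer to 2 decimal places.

p = 540/1985 ≈ 0.27204.
d = −(3/4) ln(1 − 4p/3) = −0.75 ln(1 − 0.36272) = −0.75 ln(0.63728)
  = −0.75 × (-0.450546) = 0.337910 substitutions/site.
Under a molecular clock d = 2μt, so t = d/(2μ) = 0.337910 / (2 × 9.1 × 10^-8) = 1.86 million years.

1.86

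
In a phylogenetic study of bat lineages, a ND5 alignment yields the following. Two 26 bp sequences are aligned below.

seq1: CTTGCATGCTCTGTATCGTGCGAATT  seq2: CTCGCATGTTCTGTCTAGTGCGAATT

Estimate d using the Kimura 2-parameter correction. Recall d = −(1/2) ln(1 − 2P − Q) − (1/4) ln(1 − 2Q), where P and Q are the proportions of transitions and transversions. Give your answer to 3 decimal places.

Of 26 sites, 2 differences are transitions and 2 are transversions, so P = 2/26 ≈ 0.076923 and Q = 2/26 ≈ 0.076923.
Under the Kimura two-parameter model, d = −½ ln(1 − 2P − Q) − ¼ ln(1 − 2Q).
1 − 2P − Q = 0.769231, giving −½ ln(0.769231) = 0.131182.
1 − 2Q = 0.846154, giving −¼ ln(0.846154) = 0.041763.
d = 0.131182 + 0.041763 = 0.172945.

0.173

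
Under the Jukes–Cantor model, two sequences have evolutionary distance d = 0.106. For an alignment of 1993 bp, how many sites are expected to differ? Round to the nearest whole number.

Invert JC69: p = (3/4)(1 − e^(−4d/3)) = 0.75 × (1 − e^(-0.141333)) = 0.75 × (1 − 0.868200) = 0.098850.
Expected differing sites = pL ≈ 0.098850 × 1993 = 197.00805 ≈ 197.

197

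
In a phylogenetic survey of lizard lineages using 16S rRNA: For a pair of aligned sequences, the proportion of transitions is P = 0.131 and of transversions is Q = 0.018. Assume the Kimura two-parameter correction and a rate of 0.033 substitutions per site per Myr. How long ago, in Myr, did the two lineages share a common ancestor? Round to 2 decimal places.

2.63

Under the Kimura two-parameter model, d = −½ ln(1 − 2P − Q) − ¼ ln(1 − 2Q).
1 − 2P − Q = 0.72, giving −½ ln(0.72) = 0.164252.
1 − 2Q = 0.964, giving −¼ ln(0.964) = 0.009166.
d = 0.164252 + 0.009166 = 0.173418.
Under a molecular clock d = 2μt, so t = d/(2μ) = 0.173418 / (2 × 0.033) = 2.63 Myr.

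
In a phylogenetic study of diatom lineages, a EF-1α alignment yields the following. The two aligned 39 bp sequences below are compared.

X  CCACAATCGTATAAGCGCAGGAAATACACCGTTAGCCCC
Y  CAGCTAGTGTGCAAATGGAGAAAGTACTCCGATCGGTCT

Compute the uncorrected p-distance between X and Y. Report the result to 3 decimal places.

The sequences differ at 18 of 39 positions.
p = 18/39 = 0.461538… ≈ 0.462 (to 3 d.p.).

0.462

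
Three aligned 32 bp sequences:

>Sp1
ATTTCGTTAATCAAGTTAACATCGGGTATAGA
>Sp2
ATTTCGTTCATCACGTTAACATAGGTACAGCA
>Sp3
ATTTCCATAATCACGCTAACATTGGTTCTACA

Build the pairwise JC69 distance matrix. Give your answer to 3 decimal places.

d(Sp1,Sp2) = 0.353, d(Sp1,Sp3) = 0.304, d(Sp2,Sp3) = 0.304

Sp1–Sp2: 9/32 sites differ → p = 0.28125, d = −0.75 ln(1 − 0.375) = 0.352503 ≈ 0.353.
Sp1–Sp3: 8/32 sites differ → p = 0.25, d = −0.75 ln(1 − 0.333333) = 0.304098 ≈ 0.304.
Sp2–Sp3: 8/32 sites differ → p = 0.25, d = −0.75 ln(1 − 0.333333) = 0.304098 ≈ 0.304.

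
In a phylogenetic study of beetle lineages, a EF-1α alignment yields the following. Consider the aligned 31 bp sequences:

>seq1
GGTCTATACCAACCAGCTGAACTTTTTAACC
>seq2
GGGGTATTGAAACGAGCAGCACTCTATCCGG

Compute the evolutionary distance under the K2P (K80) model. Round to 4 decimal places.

0.7868

Of 31 sites, 1 differences are transitions and 13 are transversions, so P = 1/31 ≈ 0.032258 and Q = 13/31 ≈ 0.419355.
Under the Kimura two-parameter model, d = −½ ln(1 − 2P − Q) − ¼ ln(1 − 2Q).
1 − 2P − Q = 0.516129, giving −½ ln(0.516129) = 0.330699.
1 − 2Q = 0.16129, giving −¼ ln(0.16129) = 0.456138.
d = 0.330699 + 0.456138 = 0.786837.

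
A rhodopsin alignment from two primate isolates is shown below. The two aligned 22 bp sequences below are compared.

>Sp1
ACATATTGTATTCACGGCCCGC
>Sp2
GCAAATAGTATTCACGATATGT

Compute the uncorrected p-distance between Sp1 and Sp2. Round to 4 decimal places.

0.3636

The sequences differ at 8 of 22 positions (sites 1, 4, 7, 17, 18, 19, 20, 22).
p = 8/22 = 0.363636… ≈ 0.3636 (to 4 d.p.).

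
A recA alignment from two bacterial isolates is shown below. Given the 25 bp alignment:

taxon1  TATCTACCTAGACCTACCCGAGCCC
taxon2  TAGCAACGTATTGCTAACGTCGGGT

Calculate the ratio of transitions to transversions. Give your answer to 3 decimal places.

0.083

Transitions are A↔G and C↔T; transversions are all other mismatches.
Transitions: 1. Transversions: 12.
R = 1/12 = 0.083333… ≈ 0.083 (to 3 d.p.).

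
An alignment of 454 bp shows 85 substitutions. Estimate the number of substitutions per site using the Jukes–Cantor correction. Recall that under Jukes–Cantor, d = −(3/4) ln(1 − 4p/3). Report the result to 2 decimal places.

0.22

p = 85/454 ≈ 0.187225.
d = −(3/4) ln(1 − 4p/3) = −0.75 ln(1 − 0.249633) = −0.75 ln(0.750367)
  = −0.75 × (-0.287193) = 0.215395 substitutions/site.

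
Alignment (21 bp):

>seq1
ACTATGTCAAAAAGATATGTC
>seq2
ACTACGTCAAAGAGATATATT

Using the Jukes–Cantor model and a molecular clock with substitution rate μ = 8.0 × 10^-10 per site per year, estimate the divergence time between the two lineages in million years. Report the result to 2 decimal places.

The sequences differ at 4 of 21 sites (5, 12, 19, 21), so p = 4/21 ≈ 0.190476.
d = −(3/4) ln(1 − 4p/3) = −0.75 ln(1 − 0.253968) = −0.75 ln(0.746032)
  = −0.75 × (-0.292987) = 0.219740 substitutions/site.
Under a molecular clock d = 2μt, so t = d/(2μ) = 0.219740 / (2 × 8.0 × 10^-10) = 137.34 million years.

137.34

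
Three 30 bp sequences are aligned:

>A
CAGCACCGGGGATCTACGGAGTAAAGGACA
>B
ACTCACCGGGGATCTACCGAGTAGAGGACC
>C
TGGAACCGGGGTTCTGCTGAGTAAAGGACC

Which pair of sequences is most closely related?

A–B: 6/30 differ, p = 0.200, d = 0.233.
A–C: 7/30 differ, p = 0.233, d = 0.280.
B–C: 8/30 differ, p = 0.267, d = 0.330.
The smallest distance is between A and B.

A and B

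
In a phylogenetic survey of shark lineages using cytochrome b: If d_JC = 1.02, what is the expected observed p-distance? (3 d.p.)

0.558

p = (3/4)(1 − e^(−4d/3)) = 0.75 × (1 − e^(-1.36)) = 0.75 × (1 − 0.256661) = 0.557504.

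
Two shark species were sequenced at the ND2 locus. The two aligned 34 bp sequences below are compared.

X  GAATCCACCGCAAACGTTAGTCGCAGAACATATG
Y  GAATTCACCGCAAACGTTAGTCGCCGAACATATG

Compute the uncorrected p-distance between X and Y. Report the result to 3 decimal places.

The sequences differ at 2 of 34 positions (sites 5, 25).
p = 2/34 = 0.058823… ≈ 0.059 (to 3 d.p.).

0.059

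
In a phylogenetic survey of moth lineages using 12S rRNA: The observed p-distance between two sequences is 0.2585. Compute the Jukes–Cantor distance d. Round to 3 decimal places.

0.317

d = −(3/4) ln(1 − 4p/3) = −0.75 ln(1 − 0.344667) = −0.75 ln(0.655333)
  = −0.75 × (-0.422612) = 0.316959 substitutions/site.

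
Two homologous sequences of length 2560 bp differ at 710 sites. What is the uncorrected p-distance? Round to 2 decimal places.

p = 710/2560 = 0.277343… ≈ 0.28 (to 2 d.p.).

0.28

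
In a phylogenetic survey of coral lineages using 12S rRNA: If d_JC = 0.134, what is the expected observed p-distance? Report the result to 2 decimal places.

p = (3/4)(1 − e^(−4d/3)) = 0.75 × (1 − e^(-0.178667)) = 0.75 × (1 − 0.836384) = 0.122712.

0.12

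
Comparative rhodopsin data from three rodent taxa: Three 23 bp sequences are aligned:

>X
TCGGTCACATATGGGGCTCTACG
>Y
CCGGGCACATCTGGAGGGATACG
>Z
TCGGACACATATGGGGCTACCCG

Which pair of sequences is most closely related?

X and Z

X–Y: 7/23 differ, p = 0.304, d = 0.390.
X–Z: 4/23 differ, p = 0.174, d = 0.198.
Y–Z: 8/23 differ, p = 0.348, d = 0.467.
The smallest distance is between X and Z.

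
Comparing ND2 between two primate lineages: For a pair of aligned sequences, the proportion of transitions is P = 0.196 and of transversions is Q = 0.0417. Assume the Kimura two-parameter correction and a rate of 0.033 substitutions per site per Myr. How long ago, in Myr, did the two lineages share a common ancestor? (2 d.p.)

4.64

Under the Kimura two-parameter model, d = −½ ln(1 − 2P − Q) − ¼ ln(1 − 2Q).
1 − 2P − Q = 0.5663, giving −½ ln(0.5663) = 0.284316.
1 − 2Q = 0.9166, giving −¼ ln(0.9166) = 0.021771.
d = 0.284316 + 0.021771 = 0.306087.
Under a molecular clock d = 2μt, so t = d/(2μ) = 0.306087 / (2 × 0.033) = 4.64 Myr.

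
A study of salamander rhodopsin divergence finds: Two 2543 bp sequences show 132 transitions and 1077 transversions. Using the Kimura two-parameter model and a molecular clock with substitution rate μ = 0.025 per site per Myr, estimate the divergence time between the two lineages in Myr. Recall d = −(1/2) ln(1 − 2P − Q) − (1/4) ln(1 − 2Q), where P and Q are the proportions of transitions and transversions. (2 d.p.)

16.88

P = 132/2543 ≈ 0.051907 and Q = 1077/2543 ≈ 0.423516.
Under the Kimura two-parameter model, d = −½ ln(1 − 2P − Q) − ¼ ln(1 − 2Q).
1 − 2P − Q = 0.47267, giving −½ ln(0.47267) = 0.374679.
1 − 2Q = 0.152968, giving −¼ ln(0.152968) = 0.469382.
d = 0.374679 + 0.469382 = 0.844061.
Under a molecular clock d = 2μt, so t = d/(2μ) = 0.844061 / (2 × 0.025) = 16.88 Myr.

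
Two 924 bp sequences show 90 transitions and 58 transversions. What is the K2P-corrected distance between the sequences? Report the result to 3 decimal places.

P = 90/924 ≈ 0.097403 and Q = 58/924 ≈ 0.062771.
Under the Kimura two-parameter model, d = −½ ln(1 − 2P − Q) − ¼ ln(1 − 2Q).
1 − 2P − Q = 0.742423, giving −½ ln(0.742423) = 0.148918.
1 − 2Q = 0.874458, giving −¼ ln(0.874458) = 0.033538.
d = 0.148918 + 0.033538 = 0.182456.

0.182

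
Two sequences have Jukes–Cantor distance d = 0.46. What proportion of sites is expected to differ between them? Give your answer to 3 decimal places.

p = (3/4)(1 − e^(−4d/3)) = 0.75 × (1 − e^(-0.613333)) = 0.75 × (1 − 0.541543) = 0.343843.

0.344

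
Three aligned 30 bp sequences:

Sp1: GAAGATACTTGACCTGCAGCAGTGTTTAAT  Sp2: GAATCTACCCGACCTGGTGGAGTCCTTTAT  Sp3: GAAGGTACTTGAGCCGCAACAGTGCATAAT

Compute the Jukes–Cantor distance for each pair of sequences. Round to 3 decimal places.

Sp1–Sp2: 10/30 sites differ → p ≈ 0.333333, d = −0.75 ln(1 − 0.444444) = 0.440839 ≈ 0.441.
Sp1–Sp3: 6/30 sites differ → p = 0.2, d = −0.75 ln(1 − 0.266667) = 0.232617 ≈ 0.233.
Sp2–Sp3: 13/30 sites differ → p ≈ 0.433333, d = −0.75 ln(1 − 0.577777) = 0.646666 ≈ 0.647.

d(Sp1,Sp2) = 0.441, d(Sp1,Sp3) = 0.233, d(Sp2,Sp3) = 0.647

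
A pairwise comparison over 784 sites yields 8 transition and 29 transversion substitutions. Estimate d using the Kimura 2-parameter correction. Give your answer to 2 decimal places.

P = 8/784 ≈ 0.010204 and Q = 29/784 ≈ 0.03699.
Under the Kimura two-parameter model, d = −½ ln(1 − 2P − Q) − ¼ ln(1 − 2Q).
1 − 2P − Q = 0.942602, giving −½ ln(0.942602) = 0.029556.
1 − 2Q = 0.92602, giving −¼ ln(0.92602) = 0.019215.
d = 0.029556 + 0.019215 = 0.048771.

0.05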